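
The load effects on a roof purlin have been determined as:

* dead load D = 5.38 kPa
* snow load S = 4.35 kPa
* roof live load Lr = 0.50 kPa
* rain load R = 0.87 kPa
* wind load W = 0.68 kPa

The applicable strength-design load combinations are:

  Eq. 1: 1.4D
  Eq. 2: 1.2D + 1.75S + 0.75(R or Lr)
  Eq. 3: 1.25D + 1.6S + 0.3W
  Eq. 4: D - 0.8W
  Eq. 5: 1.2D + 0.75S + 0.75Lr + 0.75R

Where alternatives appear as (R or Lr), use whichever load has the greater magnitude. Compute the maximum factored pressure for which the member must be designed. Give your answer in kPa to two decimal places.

(R or Lr) → R = 0.87 kPa.
Eq. 1: 1.4(5.38) = 7.53
Eq. 2: 1.2(5.38) + 1.75(4.35) + 0.75(0.87) = 6.46 + 7.61 + 0.65 = 14.72
Eq. 3: 1.25(5.38) + 1.6(4.35) + 0.3(0.68) = 6.73 + 6.96 + 0.20 = 13.89
Eq. 4: 1.0(5.38) - 0.8(0.68) = 5.38 - 0.54 = 4.84
Eq. 5: 1.2(5.38) + 0.75(4.35) + 0.75(0.50) + 0.75(0.87) = 6.46 + 3.26 + 0.38 + 0.65 = 10.75
Maximum is from combination 2.

14.72 kPa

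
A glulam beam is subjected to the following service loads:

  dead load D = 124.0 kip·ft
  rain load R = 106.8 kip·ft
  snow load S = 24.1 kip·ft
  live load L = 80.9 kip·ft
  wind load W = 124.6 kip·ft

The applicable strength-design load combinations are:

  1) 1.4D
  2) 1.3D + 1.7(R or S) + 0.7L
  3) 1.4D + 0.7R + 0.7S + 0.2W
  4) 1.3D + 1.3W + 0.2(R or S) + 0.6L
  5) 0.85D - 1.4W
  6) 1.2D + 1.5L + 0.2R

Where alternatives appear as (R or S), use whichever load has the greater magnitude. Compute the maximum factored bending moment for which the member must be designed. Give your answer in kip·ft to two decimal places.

(R or S) → R = 106.8 kip·ft.
1) 1.4(124.0) = 173.60
2) 1.3(124.0) + 1.7(106.8) + 0.7(80.9) = 161.20 + 181.56 + 56.63 = 399.39
3) 1.4(124.0) + 0.7(106.8) + 0.7(24.1) + 0.2(124.6) = 173.60 + 74.76 + 16.87 + 24.92 = 290.15
4) 1.3(124.0) + 1.3(124.6) + 0.2(106.8) + 0.6(80.9) = 161.20 + 161.98 + 21.36 + 48.54 = 393.08
5) 0.85(124.0) - 1.4(124.6) = 105.40 - 174.44 = -69.04
6) 1.2(124.0) + 1.5(80.9) + 0.2(106.8) = 148.80 + 121.35 + 21.36 = 291.51
Maximum is from combination 2.

399.39 kip·ft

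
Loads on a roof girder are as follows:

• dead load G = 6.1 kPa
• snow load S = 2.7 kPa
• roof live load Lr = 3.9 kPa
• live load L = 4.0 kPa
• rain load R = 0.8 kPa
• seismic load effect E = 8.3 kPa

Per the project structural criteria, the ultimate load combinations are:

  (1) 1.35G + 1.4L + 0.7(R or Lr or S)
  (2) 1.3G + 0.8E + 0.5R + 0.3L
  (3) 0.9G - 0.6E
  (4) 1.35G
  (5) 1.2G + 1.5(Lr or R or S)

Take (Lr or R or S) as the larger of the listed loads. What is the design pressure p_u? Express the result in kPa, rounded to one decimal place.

(R or Lr or S) → Lr = 3.9 kPa; (Lr or R or S) → Lr = 3.9 kPa.
(1) 1.35(6.1) + 1.4(4.0) + 0.7(3.9) = 16.6
(2) 1.3(6.1) + 0.8(8.3) + 0.5(0.8) + 0.3(4.0) = 16.2
(3) 0.9(6.1) - 0.6(8.3) = 5.5 - 5.0 = 0.5
(4) 1.35(6.1) = 8.2
(5) 1.2(6.1) + 1.5(3.9) = 7.3 + 5.9 = 13.2
The controlling combination is 1, giving 16.6 kPa.

16.6 kPa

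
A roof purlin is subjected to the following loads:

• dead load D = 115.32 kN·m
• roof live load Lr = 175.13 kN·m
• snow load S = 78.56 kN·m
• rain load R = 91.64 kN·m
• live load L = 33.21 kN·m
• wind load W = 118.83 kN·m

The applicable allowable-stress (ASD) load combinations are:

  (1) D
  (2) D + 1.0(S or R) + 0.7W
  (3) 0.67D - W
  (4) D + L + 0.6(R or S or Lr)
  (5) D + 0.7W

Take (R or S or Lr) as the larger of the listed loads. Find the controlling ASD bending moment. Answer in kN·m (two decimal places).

(S or R) → R = 91.64 kN·m; (R or S or Lr) → Lr = 175.13 kN·m.
(1) 1.0(115.32) = 115.32
(2) 1.0(115.32) + 1.0(91.64) + 0.7(118.83) = 115.32 + 91.64 + 83.18 = 290.14
(3) 0.67(115.32) - 1.0(118.83) = 77.26 - 118.83 = -41.57
(4) 1.0(115.32) + 1.0(33.21) + 0.6(175.13) = 115.32 + 33.21 + 105.08 = 253.61
(5) 1.0(115.32) + 0.7(118.83) = 115.32 + 83.18 = 198.50
Maximum is from combination 2.

290.14 kN·m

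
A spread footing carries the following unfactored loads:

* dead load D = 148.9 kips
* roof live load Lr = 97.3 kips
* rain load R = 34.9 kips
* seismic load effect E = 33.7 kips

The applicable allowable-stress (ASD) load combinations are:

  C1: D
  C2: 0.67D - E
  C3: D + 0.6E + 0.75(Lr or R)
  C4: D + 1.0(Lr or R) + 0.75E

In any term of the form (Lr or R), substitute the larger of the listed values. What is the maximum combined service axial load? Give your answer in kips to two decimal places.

271.48 kips

(Lr or R) → Lr = 97.3 kips.
C1: 1.0(148.9) = 148.90
C2: 0.67(148.9) - 1.0(33.7) = 99.76 - 33.70 = 66.06
C3: 1.0(148.9) + 0.6(33.7) + 0.75(97.3) = 148.90 + 20.22 + 72.98 = 242.10
C4: 1.0(148.9) + 1.0(97.3) + 0.75(33.7) = 148.90 + 97.30 + 25.28 = 271.48
The controlling combination is 4, giving 271.48 kips.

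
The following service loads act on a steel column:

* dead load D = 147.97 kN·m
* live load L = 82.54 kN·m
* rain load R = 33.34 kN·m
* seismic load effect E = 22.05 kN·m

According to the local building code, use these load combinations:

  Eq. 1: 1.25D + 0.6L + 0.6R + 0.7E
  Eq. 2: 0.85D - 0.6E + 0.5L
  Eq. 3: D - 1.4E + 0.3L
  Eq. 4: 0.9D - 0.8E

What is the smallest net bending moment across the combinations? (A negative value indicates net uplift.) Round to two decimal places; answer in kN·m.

Eq. 1: 1.25(147.97) + 0.6(82.54) + 0.6(33.34) + 0.7(22.05) = 269.93
Eq. 2: 0.85(147.97) - 0.6(22.05) + 0.5(82.54) = 153.81
Eq. 3: 1.0(147.97) - 1.4(22.05) + 0.3(82.54) = 141.86
Eq. 4: 0.9(147.97) - 0.8(22.05) = 115.53
Combination 4 gives the minimum: 115.53 kN·m.

115.53 kN·m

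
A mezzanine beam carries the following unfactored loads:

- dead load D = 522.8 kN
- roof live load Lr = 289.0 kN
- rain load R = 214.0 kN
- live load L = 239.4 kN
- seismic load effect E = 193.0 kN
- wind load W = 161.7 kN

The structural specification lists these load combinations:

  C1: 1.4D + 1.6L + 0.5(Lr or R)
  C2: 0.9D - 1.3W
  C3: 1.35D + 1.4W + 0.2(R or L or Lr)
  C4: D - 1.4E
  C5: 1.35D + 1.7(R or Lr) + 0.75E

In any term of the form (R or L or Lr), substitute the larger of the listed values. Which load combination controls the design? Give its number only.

Combination 5

(Lr or R) → Lr = 289.0 kN; (R or L or Lr) → Lr = 289.0 kN; (R or Lr) → Lr = 289.0 kN.
C1: 1.4(522.8) + 1.6(239.4) + 0.5(289.0) = 1259.5
C2: 0.9(522.8) - 1.3(161.7) = 470.5 - 210.2 = 260.3
C3: 1.35(522.8) + 1.4(161.7) + 0.2(289.0) = 705.8 + 226.4 + 57.8 = 990.0
C4: 1.0(522.8) - 1.4(193.0) = 522.8 - 270.2 = 252.6
C5: 1.35(522.8) + 1.7(289.0) + 0.75(193.0) = 1341.8
The largest value is 1341.8 kN from combination 5.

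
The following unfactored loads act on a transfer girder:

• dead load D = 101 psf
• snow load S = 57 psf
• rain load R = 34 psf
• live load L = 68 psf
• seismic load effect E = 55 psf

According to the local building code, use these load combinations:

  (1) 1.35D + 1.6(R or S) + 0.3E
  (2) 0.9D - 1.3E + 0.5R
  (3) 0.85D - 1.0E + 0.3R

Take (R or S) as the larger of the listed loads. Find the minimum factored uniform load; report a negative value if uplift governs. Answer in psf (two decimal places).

36.40 psf

(R or S) → S = 57 psf.
(1) 1.35(101) + 1.6(57) + 0.3(55) = 244.05
(2) 0.9(101) - 1.3(55) + 0.5(34) = 36.40
(3) 0.85(101) - 1.0(55) + 0.3(34) = 41.05
Combination 2 gives the minimum: 36.40 psf.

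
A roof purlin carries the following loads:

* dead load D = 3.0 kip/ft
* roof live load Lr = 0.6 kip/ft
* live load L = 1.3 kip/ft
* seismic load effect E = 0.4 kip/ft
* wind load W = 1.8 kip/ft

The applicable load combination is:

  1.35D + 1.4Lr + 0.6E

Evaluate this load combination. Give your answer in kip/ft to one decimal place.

5.1 kip/ft

1.35(3.0) + 1.4(0.6) + 0.6(0.4) = 4.1 + 0.8 + 0.2 = 5.1
w_u = 5.1 kip/ft.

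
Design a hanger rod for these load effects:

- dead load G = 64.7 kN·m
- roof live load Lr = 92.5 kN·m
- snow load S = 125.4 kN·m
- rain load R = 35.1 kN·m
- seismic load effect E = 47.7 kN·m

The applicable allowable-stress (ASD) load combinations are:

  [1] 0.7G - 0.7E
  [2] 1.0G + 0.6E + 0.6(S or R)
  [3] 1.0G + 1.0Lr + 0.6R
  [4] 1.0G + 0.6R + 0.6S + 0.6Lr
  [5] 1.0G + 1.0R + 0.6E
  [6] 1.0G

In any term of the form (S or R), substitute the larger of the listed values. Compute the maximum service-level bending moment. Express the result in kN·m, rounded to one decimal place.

(S or R) → S = 125.4 kN·m.
[1] 0.7(64.7) - 0.7(47.7) = 45.3 - 33.4 = 11.9
[2] 1.0(64.7) + 0.6(47.7) + 0.6(125.4) = 168.6
[3] 1.0(64.7) + 1.0(92.5) + 0.6(35.1) = 64.7 + 92.5 + 21.1 = 178.3
[4] 1.0(64.7) + 0.6(35.1) + 0.6(125.4) + 0.6(92.5) = 64.7 + 21.1 + 75.2 + 55.5 = 216.5
[5] 1.0(64.7) + 1.0(35.1) + 0.6(47.7) = 64.7 + 35.1 + 28.6 = 128.4
[6] 1.0(64.7) = 64.7
Combination 4 governs: M = 216.5 kN·m.

216.5 kN·m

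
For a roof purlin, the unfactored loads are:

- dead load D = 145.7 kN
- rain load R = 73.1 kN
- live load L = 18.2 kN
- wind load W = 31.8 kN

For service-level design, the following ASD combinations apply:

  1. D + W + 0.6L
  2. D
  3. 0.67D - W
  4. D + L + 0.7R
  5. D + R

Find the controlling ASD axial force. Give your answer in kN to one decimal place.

218.8 kN

1. 1.0(145.7) + 1.0(31.8) + 0.6(18.2) = 145.7 + 31.8 + 10.9 = 188.4
2. 1.0(145.7) = 145.7
3. 0.67(145.7) - 1.0(31.8) = 97.6 - 31.8 = 65.8
4. 1.0(145.7) + 1.0(18.2) + 0.7(73.1) = 145.7 + 18.2 + 51.2 = 215.1
5. 1.0(145.7) + 1.0(73.1) = 145.7 + 73.1 = 218.8
Maximum is from combination 5.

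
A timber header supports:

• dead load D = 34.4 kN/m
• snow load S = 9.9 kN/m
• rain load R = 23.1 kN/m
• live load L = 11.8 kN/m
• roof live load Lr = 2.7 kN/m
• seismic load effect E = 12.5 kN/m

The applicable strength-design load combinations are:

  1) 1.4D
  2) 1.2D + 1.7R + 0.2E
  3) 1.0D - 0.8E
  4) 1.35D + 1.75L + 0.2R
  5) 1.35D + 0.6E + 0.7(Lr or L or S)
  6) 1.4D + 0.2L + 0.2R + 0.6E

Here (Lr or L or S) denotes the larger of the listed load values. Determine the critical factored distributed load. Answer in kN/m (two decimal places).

83.05 kN/m

(Lr or L or S) → L = 11.8 kN/m.
1) 1.4(34.4) = 48.16
2) 1.2(34.4) + 1.7(23.1) + 0.2(12.5) = 41.28 + 39.27 + 2.50 = 83.05
3) 1.0(34.4) - 0.8(12.5) = 34.40 - 10.00 = 24.40
4) 1.35(34.4) + 1.75(11.8) + 0.2(23.1) = 46.44 + 20.65 + 4.62 = 71.71
5) 1.35(34.4) + 0.6(12.5) + 0.7(11.8) = 46.44 + 7.50 + 8.26 = 62.20
6) 1.4(34.4) + 0.2(11.8) + 0.2(23.1) + 0.6(12.5) = 48.16 + 2.36 + 4.62 + 7.50 = 62.64
The controlling combination is 2, giving 83.05 kN/m.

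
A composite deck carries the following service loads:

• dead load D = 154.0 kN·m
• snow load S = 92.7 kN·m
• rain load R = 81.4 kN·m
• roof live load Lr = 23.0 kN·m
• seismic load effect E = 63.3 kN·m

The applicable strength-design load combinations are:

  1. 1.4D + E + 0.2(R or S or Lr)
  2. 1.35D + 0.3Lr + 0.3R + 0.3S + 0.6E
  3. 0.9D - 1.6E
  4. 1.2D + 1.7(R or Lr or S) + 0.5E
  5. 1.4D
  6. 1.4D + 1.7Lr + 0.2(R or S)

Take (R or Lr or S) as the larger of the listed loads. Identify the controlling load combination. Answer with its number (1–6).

Combination 4

(R or S or Lr) → S = 92.7 kN·m; (R or Lr or S) → S = 92.7 kN·m; (R or S) → S = 92.7 kN·m.
1. 1.4(154.0) + 1.0(63.3) + 0.2(92.7) = 215.6 + 63.3 + 18.5 = 297.4
2. 1.35(154.0) + 0.3(23.0) + 0.3(81.4) + 0.3(92.7) + 0.6(63.3) = 207.9 + 6.9 + 24.4 + 27.8 + 38.0 = 305.0
3. 0.9(154.0) - 1.6(63.3) = 138.6 - 101.3 = 37.3
4. 1.2(154.0) + 1.7(92.7) + 0.5(63.3) = 374.0
5. 1.4(154.0) = 215.6
6. 1.4(154.0) + 1.7(23.0) + 0.2(92.7) = 215.6 + 39.1 + 18.5 = 273.2
The largest value is 374.0 kN·m from combination 4.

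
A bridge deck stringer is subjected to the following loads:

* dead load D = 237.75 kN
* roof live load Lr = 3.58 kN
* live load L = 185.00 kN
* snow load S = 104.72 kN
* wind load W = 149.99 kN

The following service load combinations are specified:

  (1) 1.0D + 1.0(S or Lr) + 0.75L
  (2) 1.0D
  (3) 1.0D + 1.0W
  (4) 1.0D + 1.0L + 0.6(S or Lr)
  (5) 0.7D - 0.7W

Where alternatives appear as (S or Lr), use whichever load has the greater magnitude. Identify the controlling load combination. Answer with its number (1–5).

Combination 4

(S or Lr) → S = 104.72 kN.
(1) 1.0(237.75) + 1.0(104.72) + 0.75(185.00) = 237.75 + 104.72 + 138.75 = 481.22
(2) 1.0(237.75) = 237.75
(3) 1.0(237.75) + 1.0(149.99) = 237.75 + 149.99 = 387.74
(4) 1.0(237.75) + 1.0(185.00) + 0.6(104.72) = 237.75 + 185.00 + 62.83 = 485.58
(5) 0.7(237.75) - 0.7(149.99) = 61.43
The largest value is 485.58 kN from combination 4.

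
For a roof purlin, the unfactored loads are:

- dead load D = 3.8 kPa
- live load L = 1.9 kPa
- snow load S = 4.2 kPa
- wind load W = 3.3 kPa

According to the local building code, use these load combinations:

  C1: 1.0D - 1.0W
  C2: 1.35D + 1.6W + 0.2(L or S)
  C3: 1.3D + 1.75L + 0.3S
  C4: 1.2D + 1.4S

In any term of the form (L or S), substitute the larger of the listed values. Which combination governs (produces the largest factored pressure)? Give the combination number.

(L or S) → S = 4.2 kPa.
C1: 1.0(3.8) - 1.0(3.3) = 3.8 - 3.3 = 0.5
C2: 1.35(3.8) + 1.6(3.3) + 0.2(4.2) = 11.3
C3: 1.3(3.8) + 1.75(1.9) + 0.3(4.2) = 4.9 + 3.3 + 1.3 = 9.5
C4: 1.2(3.8) + 1.4(4.2) = 10.4
The largest value is 11.3 kPa from combination 2.

Combination 2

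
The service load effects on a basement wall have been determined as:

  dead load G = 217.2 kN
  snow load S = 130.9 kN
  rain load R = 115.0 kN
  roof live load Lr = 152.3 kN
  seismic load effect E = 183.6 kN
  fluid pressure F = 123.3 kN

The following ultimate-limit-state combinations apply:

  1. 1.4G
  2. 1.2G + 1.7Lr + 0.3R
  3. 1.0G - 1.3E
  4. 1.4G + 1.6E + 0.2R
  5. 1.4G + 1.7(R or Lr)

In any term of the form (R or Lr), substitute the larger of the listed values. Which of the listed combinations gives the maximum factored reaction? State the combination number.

(R or Lr) → Lr = 152.3 kN.
1. 1.4(217.2) = 304.1
2. 1.2(217.2) + 1.7(152.3) + 0.3(115.0) = 554.1
3. 1.0(217.2) - 1.3(183.6) = 217.2 - 238.7 = -21.5
4. 1.4(217.2) + 1.6(183.6) + 0.2(115.0) = 620.8
5. 1.4(217.2) + 1.7(152.3) = 304.1 + 258.9 = 563.0
The largest value is 620.8 kN from combination 4.

Combination 4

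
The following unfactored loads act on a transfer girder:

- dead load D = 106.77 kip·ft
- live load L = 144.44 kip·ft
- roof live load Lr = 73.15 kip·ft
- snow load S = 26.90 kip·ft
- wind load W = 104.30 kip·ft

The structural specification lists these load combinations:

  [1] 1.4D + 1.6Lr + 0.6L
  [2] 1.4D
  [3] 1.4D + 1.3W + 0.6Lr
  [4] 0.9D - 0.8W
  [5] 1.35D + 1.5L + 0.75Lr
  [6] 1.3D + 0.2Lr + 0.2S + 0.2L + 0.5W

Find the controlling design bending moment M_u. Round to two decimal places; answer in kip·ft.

415.66 kip·ft

[1] 1.4(106.77) + 1.6(73.15) + 0.6(144.44) = 149.48 + 117.04 + 86.66 = 353.18
[2] 1.4(106.77) = 149.48
[3] 1.4(106.77) + 1.3(104.30) + 0.6(73.15) = 149.48 + 135.59 + 43.89 = 328.96
[4] 0.9(106.77) - 0.8(104.30) = 96.09 - 83.44 = 12.65
[5] 1.35(106.77) + 1.5(144.44) + 0.75(73.15) = 144.14 + 216.66 + 54.86 = 415.66
[6] 1.3(106.77) + 0.2(73.15) + 0.2(26.90) + 0.2(144.44) + 0.5(104.30) = 138.80 + 14.63 + 5.38 + 28.89 + 52.15 = 239.85
Maximum is from combination 5.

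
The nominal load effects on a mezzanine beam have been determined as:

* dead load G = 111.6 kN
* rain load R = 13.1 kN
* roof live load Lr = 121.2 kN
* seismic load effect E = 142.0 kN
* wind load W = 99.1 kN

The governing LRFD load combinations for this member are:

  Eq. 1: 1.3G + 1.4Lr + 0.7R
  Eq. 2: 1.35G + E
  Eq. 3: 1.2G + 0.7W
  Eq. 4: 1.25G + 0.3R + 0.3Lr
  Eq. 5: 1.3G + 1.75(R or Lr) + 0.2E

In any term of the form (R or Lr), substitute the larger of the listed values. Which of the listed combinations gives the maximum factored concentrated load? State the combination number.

Combination 5

(R or Lr) → Lr = 121.2 kN.
Eq. 1: 1.3(111.6) + 1.4(121.2) + 0.7(13.1) = 323.93
Eq. 2: 1.35(111.6) + 1.0(142.0) = 292.66
Eq. 3: 1.2(111.6) + 0.7(99.1) = 203.29
Eq. 4: 1.25(111.6) + 0.3(13.1) + 0.3(121.2) = 179.79
Eq. 5: 1.3(111.6) + 1.75(121.2) + 0.2(142.0) = 385.58
The largest value is 385.58 kN from combination 5.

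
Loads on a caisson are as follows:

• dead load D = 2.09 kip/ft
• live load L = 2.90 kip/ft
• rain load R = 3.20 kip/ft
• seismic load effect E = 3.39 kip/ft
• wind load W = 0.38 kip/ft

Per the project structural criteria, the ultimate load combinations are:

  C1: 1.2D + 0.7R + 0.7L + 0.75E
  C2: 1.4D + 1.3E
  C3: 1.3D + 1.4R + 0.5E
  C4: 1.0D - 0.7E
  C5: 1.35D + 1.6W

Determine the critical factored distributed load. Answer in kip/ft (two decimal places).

C1: 1.2(2.09) + 0.7(3.20) + 0.7(2.90) + 0.75(3.39) = 2.51 + 2.24 + 2.03 + 2.54 = 9.32
C2: 1.4(2.09) + 1.3(3.39) = 7.33
C3: 1.3(2.09) + 1.4(3.20) + 0.5(3.39) = 8.89
C4: 1.0(2.09) - 0.7(3.39) = 2.09 - 2.37 = -0.28
C5: 1.35(2.09) + 1.6(0.38) = 2.82 + 0.61 = 3.43
Combination 1 governs: w_u = 9.32 kip/ft.

9.32 kip/ft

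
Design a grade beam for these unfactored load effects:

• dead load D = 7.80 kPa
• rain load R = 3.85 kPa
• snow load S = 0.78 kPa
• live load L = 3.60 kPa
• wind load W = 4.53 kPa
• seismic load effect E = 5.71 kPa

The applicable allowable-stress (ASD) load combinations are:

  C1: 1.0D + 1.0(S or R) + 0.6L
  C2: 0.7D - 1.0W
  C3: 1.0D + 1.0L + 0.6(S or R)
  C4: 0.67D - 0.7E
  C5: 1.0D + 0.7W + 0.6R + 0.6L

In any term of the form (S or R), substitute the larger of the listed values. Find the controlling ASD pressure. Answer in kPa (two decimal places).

15.44 kPa

(S or R) → R = 3.85 kPa.
C1: 1.0(7.80) + 1.0(3.85) + 0.6(3.60) = 13.81
C2: 0.7(7.80) - 1.0(4.53) = 0.93
C3: 1.0(7.80) + 1.0(3.60) + 0.6(3.85) = 13.71
C4: 0.67(7.80) - 0.7(5.71) = 1.23
C5: 1.0(7.80) + 0.7(4.53) + 0.6(3.85) + 0.6(3.60) = 15.44
Combination 5 governs: p = 15.44 kPa.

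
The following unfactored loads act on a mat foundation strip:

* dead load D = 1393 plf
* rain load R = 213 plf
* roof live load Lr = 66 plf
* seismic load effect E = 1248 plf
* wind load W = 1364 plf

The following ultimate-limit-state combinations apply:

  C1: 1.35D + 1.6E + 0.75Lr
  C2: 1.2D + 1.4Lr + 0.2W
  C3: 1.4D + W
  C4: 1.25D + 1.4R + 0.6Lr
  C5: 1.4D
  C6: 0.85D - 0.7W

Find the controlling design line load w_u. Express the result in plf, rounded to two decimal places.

3926.85 plf

C1: 1.35(1393) + 1.6(1248) + 0.75(66) = 1880.55 + 1996.80 + 49.50 = 3926.85
C2: 1.2(1393) + 1.4(66) + 0.2(1364) = 1671.60 + 92.40 + 272.80 = 2036.80
C3: 1.4(1393) + 1.0(1364) = 1950.20 + 1364.00 = 3314.20
C4: 1.25(1393) + 1.4(213) + 0.6(66) = 1741.25 + 298.20 + 39.60 = 2079.05
C5: 1.4(1393) = 1950.20
C6: 0.85(1393) - 0.7(1364) = 1184.05 - 954.80 = 229.25
Maximum is from combination 1.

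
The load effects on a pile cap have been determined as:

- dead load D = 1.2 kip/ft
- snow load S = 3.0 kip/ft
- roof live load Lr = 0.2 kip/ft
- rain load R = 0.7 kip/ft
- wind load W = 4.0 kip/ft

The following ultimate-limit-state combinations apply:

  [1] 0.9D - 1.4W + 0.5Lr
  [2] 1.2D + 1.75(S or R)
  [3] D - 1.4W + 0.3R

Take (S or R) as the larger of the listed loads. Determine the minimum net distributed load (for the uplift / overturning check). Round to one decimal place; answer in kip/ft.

-4.4 kip/ft

(S or R) → S = 3.0 kip/ft.
[1] 0.9(1.2) - 1.4(4.0) + 0.5(0.2) = 1.1 - 5.6 + 0.1 = -4.4
[2] 1.2(1.2) + 1.75(3.0) = 1.4 + 5.3 = 6.7
[3] 1.0(1.2) - 1.4(4.0) + 0.3(0.7) = 1.2 - 5.6 + 0.2 = -4.2
Combination 1 gives the minimum: -4.4 kip/ft.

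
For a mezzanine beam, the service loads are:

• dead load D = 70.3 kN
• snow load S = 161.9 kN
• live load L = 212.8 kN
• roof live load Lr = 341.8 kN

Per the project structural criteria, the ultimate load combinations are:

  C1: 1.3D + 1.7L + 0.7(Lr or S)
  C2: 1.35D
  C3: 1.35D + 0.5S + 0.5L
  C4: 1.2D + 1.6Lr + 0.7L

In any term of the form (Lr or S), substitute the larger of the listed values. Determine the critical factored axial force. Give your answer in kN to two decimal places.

(Lr or S) → Lr = 341.8 kN.
C1: 1.3(70.3) + 1.7(212.8) + 0.7(341.8) = 91.39 + 361.76 + 239.26 = 692.41
C2: 1.35(70.3) = 94.91
C3: 1.35(70.3) + 0.5(161.9) + 0.5(212.8) = 94.91 + 80.95 + 106.40 = 282.26
C4: 1.2(70.3) + 1.6(341.8) + 0.7(212.8) = 84.36 + 546.88 + 148.96 = 780.20
The controlling combination is 4, giving 780.20 kN.

780.20 kN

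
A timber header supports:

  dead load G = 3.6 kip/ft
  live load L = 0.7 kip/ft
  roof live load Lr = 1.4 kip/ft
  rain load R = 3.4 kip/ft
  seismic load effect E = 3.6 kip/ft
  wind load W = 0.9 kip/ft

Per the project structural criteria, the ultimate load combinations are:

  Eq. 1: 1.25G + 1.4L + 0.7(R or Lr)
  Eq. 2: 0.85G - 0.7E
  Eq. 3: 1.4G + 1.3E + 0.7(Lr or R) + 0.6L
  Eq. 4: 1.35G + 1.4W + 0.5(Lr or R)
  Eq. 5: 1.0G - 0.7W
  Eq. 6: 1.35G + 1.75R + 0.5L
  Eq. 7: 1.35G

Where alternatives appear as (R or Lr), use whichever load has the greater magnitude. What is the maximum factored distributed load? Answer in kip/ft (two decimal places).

(R or Lr) → R = 3.4 kip/ft; (Lr or R) → R = 3.4 kip/ft.
Eq. 1: 1.25(3.6) + 1.4(0.7) + 0.7(3.4) = 7.86
Eq. 2: 0.85(3.6) - 0.7(3.6) = 0.54
Eq. 3: 1.4(3.6) + 1.3(3.6) + 0.7(3.4) + 0.6(0.7) = 12.52
Eq. 4: 1.35(3.6) + 1.4(0.9) + 0.5(3.4) = 7.82
Eq. 5: 1.0(3.6) - 0.7(0.9) = 2.97
Eq. 6: 1.35(3.6) + 1.75(3.4) + 0.5(0.7) = 11.16
Eq. 7: 1.35(3.6) = 4.86
The controlling combination is 3, giving 12.52 kip/ft.

12.52 kip/ft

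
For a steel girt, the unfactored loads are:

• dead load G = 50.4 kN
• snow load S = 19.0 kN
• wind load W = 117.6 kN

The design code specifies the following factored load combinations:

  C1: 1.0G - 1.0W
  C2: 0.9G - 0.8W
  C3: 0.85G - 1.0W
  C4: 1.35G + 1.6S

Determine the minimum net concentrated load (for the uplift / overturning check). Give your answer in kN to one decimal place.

C1: 1.0(50.4) - 1.0(117.6) = 50.4 - 117.6 = -67.2
C2: 0.9(50.4) - 0.8(117.6) = 45.4 - 94.1 = -48.7
C3: 0.85(50.4) - 1.0(117.6) = 42.8 - 117.6 = -74.8
C4: 1.35(50.4) + 1.6(19.0) = 68.0 + 30.4 = 98.4
Combination 3 gives the minimum: -74.8 kN.

-74.8 kN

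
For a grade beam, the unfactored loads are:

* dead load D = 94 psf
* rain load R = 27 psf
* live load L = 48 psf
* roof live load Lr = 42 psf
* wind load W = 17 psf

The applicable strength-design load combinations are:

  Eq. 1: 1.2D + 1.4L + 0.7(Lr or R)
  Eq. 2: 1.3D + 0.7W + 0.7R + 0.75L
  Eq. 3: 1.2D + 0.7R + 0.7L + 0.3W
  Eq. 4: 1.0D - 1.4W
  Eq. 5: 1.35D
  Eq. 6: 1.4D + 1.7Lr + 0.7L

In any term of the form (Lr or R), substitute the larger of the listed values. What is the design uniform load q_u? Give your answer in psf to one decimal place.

(Lr or R) → Lr = 42 psf.
Eq. 1: 1.2(94) + 1.4(48) + 0.7(42) = 112.8 + 67.2 + 29.4 = 209.4
Eq. 2: 1.3(94) + 0.7(17) + 0.7(27) + 0.75(48) = 122.2 + 11.9 + 18.9 + 36.0 = 189.0
Eq. 3: 1.2(94) + 0.7(27) + 0.7(48) + 0.3(17) = 112.8 + 18.9 + 33.6 + 5.1 = 170.4
Eq. 4: 1.0(94) - 1.4(17) = 94.0 - 23.8 = 70.2
Eq. 5: 1.35(94) = 126.9
Eq. 6: 1.4(94) + 1.7(42) + 0.7(48) = 131.6 + 71.4 + 33.6 = 236.6
The controlling combination is 6, giving 236.6 psf.

236.6 psf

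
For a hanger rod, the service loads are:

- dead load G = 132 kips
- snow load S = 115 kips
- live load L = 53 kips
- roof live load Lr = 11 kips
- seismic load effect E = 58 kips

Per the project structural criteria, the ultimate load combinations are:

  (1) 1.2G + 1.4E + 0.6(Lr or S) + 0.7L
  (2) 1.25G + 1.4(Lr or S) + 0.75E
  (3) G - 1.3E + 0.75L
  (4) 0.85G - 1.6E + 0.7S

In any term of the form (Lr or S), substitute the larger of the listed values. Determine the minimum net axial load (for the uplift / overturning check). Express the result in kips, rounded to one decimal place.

(Lr or S) → S = 115 kips.
(1) 1.2(132) + 1.4(58) + 0.6(115) + 0.7(53) = 158.4 + 81.2 + 69.0 + 37.1 = 345.7
(2) 1.25(132) + 1.4(115) + 0.75(58) = 165.0 + 161.0 + 43.5 = 369.5
(3) 1.0(132) - 1.3(58) + 0.75(53) = 132.0 - 75.4 + 39.8 = 96.4
(4) 0.85(132) - 1.6(58) + 0.7(115) = 112.2 - 92.8 + 80.5 = 99.9
Combination 3 gives the minimum: 96.4 kips.

96.4 kips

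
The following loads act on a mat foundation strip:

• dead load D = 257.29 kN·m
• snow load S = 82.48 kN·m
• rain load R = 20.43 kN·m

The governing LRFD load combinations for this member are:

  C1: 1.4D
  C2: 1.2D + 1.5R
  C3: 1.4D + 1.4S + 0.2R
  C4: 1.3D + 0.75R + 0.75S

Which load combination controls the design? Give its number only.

Combination 3

C1: 1.4(257.29) = 360.21
C2: 1.2(257.29) + 1.5(20.43) = 339.39
C3: 1.4(257.29) + 1.4(82.48) + 0.2(20.43) = 479.76
C4: 1.3(257.29) + 0.75(20.43) + 0.75(82.48) = 411.66
The largest value is 479.76 kN·m from combination 3.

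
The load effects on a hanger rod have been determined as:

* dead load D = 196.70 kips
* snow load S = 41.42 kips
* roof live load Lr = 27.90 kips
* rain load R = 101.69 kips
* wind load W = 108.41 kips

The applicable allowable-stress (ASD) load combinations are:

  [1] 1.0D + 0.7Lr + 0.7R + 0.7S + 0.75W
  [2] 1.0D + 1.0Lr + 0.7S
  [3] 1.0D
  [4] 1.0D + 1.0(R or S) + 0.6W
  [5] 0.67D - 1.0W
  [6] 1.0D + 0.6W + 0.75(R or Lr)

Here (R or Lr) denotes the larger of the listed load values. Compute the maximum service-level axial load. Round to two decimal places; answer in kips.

(R or S) → R = 101.69 kips; (R or Lr) → R = 101.69 kips.
[1] 1.0(196.70) + 0.7(27.90) + 0.7(101.69) + 0.7(41.42) + 0.75(108.41) = 397.71
[2] 1.0(196.70) + 1.0(27.90) + 0.7(41.42) = 253.59
[3] 1.0(196.70) = 196.70
[4] 1.0(196.70) + 1.0(101.69) + 0.6(108.41) = 363.44
[5] 0.67(196.70) - 1.0(108.41) = 23.38
[6] 1.0(196.70) + 0.6(108.41) + 0.75(101.69) = 338.01
Combination 1 governs: P = 397.71 kips.

397.71 kips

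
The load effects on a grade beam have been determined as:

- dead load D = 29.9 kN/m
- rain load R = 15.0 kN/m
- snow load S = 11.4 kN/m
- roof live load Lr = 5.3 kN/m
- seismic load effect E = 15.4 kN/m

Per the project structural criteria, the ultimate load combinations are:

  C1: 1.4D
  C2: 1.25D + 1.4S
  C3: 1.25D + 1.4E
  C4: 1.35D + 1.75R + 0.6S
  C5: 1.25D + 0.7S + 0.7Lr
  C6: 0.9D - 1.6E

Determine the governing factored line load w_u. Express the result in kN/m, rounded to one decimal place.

73.5 kN/m

C1: 1.4(29.9) = 41.9
C2: 1.25(29.9) + 1.4(11.4) = 53.3
C3: 1.25(29.9) + 1.4(15.4) = 58.9
C4: 1.35(29.9) + 1.75(15.0) + 0.6(11.4) = 73.5
C5: 1.25(29.9) + 0.7(11.4) + 0.7(5.3) = 49.1
C6: 0.9(29.9) - 1.6(15.4) = 2.3
The controlling combination is 4, giving 73.5 kN/m.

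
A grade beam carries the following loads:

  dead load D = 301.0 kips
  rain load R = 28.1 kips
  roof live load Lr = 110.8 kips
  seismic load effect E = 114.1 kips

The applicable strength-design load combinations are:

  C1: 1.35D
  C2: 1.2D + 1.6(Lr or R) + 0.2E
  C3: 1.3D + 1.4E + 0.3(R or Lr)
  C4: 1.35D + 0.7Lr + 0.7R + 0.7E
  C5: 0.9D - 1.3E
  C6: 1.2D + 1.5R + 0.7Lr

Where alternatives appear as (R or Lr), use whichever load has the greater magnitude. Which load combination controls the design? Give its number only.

Combination 3

(Lr or R) → Lr = 110.8 kips; (R or Lr) → Lr = 110.8 kips.
C1: 1.35(301.0) = 406.35
C2: 1.2(301.0) + 1.6(110.8) + 0.2(114.1) = 561.30
C3: 1.3(301.0) + 1.4(114.1) + 0.3(110.8) = 584.28
C4: 1.35(301.0) + 0.7(110.8) + 0.7(28.1) + 0.7(114.1) = 583.45
C5: 0.9(301.0) - 1.3(114.1) = 122.57
C6: 1.2(301.0) + 1.5(28.1) + 0.7(110.8) = 480.91
The largest value is 584.28 kips from combination 3.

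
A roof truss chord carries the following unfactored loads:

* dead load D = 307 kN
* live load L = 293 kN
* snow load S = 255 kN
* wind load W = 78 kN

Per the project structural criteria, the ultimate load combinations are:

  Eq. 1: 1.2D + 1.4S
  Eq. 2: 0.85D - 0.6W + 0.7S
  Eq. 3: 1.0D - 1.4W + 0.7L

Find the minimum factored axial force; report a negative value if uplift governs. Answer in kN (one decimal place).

392.7 kN

Eq. 1: 1.2(307) + 1.4(255) = 368.4 + 357.0 = 725.4
Eq. 2: 0.85(307) - 0.6(78) + 0.7(255) = 261.0 - 46.8 + 178.5 = 392.7
Eq. 3: 1.0(307) - 1.4(78) + 0.7(293) = 307.0 - 109.2 + 205.1 = 402.9
Combination 2 gives the minimum: 392.7 kN.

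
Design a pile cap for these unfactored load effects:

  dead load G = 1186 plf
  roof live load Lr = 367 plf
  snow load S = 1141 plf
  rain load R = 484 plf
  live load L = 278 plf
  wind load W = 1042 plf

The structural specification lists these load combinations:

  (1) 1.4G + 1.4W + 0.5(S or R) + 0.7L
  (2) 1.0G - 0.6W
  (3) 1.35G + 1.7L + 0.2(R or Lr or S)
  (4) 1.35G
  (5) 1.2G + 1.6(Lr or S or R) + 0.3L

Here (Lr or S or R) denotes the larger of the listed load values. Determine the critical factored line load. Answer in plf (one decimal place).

3884.3 plf

(S or R) → S = 1141 plf; (R or Lr or S) → S = 1141 plf; (Lr or S or R) → S = 1141 plf.
(1) 1.4(1186) + 1.4(1042) + 0.5(1141) + 0.7(278) = 3884.3
(2) 1.0(1186) - 0.6(1042) = 560.8
(3) 1.35(1186) + 1.7(278) + 0.2(1141) = 2301.9
(4) 1.35(1186) = 1601.1
(5) 1.2(1186) + 1.6(1141) + 0.3(278) = 3332.2
The controlling combination is 1, giving 3884.3 plf.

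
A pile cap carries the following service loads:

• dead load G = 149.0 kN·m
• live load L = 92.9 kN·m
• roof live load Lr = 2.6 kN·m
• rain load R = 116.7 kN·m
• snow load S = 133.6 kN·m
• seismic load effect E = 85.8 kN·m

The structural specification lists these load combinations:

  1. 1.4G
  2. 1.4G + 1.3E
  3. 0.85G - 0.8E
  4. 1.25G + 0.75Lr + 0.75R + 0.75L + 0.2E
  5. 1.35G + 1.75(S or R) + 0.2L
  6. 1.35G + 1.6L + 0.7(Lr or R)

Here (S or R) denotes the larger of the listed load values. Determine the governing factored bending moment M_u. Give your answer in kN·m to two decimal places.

(S or R) → S = 133.6 kN·m; (Lr or R) → R = 116.7 kN·m.
1. 1.4(149.0) = 208.60
2. 1.4(149.0) + 1.3(85.8) = 208.60 + 111.54 = 320.14
3. 0.85(149.0) - 0.8(85.8) = 126.65 - 68.64 = 58.01
4. 1.25(149.0) + 0.75(2.6) + 0.75(116.7) + 0.75(92.9) + 0.2(85.8) = 362.56
5. 1.35(149.0) + 1.75(133.6) + 0.2(92.9) = 201.15 + 233.80 + 18.58 = 453.53
6. 1.35(149.0) + 1.6(92.9) + 0.7(116.7) = 201.15 + 148.64 + 81.69 = 431.48
Maximum is from combination 5.

453.53 kN·m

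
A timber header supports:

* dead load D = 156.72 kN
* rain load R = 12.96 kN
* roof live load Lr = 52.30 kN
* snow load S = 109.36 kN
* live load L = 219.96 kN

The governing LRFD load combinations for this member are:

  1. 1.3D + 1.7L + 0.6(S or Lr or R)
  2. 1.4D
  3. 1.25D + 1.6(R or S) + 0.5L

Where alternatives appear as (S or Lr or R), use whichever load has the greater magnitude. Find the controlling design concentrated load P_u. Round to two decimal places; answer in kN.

(S or Lr or R) → S = 109.36 kN; (R or S) → S = 109.36 kN.
1. 1.3(156.72) + 1.7(219.96) + 0.6(109.36) = 643.28
2. 1.4(156.72) = 219.41
3. 1.25(156.72) + 1.6(109.36) + 0.5(219.96) = 195.90 + 174.98 + 109.98 = 480.86
The controlling combination is 1, giving 643.28 kN.

643.28 kN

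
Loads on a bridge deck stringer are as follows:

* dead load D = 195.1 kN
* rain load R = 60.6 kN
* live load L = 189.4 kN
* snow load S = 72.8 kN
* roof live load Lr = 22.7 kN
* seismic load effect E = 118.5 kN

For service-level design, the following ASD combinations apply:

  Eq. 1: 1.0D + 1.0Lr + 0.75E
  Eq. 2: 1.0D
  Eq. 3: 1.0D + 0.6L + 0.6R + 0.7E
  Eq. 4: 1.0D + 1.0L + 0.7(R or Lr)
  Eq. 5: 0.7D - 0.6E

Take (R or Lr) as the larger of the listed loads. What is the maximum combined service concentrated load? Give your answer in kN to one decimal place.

428.1 kN

(R or Lr) → R = 60.6 kN.
Eq. 1: 1.0(195.1) + 1.0(22.7) + 0.75(118.5) = 195.1 + 22.7 + 88.9 = 306.7
Eq. 2: 1.0(195.1) = 195.1
Eq. 3: 1.0(195.1) + 0.6(189.4) + 0.6(60.6) + 0.7(118.5) = 195.1 + 113.6 + 36.4 + 83.0 = 428.1
Eq. 4: 1.0(195.1) + 1.0(189.4) + 0.7(60.6) = 195.1 + 189.4 + 42.4 = 426.9
Eq. 5: 0.7(195.1) - 0.6(118.5) = 136.6 - 71.1 = 65.5
The controlling combination is 3, giving 428.1 kN.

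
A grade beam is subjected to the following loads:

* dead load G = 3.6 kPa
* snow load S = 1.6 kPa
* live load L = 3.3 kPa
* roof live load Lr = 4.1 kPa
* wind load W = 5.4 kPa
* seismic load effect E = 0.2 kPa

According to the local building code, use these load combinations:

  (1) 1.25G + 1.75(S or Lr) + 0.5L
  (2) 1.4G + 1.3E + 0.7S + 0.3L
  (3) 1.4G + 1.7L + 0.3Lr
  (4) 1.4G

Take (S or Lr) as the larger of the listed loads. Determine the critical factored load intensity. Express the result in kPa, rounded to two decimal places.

13.33 kPa

(S or Lr) → Lr = 4.1 kPa.
(1) 1.25(3.6) + 1.75(4.1) + 0.5(3.3) = 4.50 + 7.18 + 1.65 = 13.33
(2) 1.4(3.6) + 1.3(0.2) + 0.7(1.6) + 0.3(3.3) = 5.04 + 0.26 + 1.12 + 0.99 = 7.41
(3) 1.4(3.6) + 1.7(3.3) + 0.3(4.1) = 5.04 + 5.61 + 1.23 = 11.88
(4) 1.4(3.6) = 5.04
Combination 1 governs: q_u = 13.33 kPa.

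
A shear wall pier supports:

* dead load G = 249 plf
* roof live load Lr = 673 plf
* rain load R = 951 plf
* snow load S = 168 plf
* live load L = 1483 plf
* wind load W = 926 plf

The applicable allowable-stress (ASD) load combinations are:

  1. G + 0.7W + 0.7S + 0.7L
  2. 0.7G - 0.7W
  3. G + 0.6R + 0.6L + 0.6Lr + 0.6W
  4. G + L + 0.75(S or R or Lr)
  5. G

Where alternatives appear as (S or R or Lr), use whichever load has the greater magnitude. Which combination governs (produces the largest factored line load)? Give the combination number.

Combination 3

(S or R or Lr) → R = 951 plf.
1. 1.0(249) + 0.7(926) + 0.7(168) + 0.7(1483) = 249.0 + 648.2 + 117.6 + 1038.1 = 2052.9
2. 0.7(249) - 0.7(926) = 174.3 - 648.2 = -473.9
3. 1.0(249) + 0.6(951) + 0.6(1483) + 0.6(673) + 0.6(926) = 249.0 + 570.6 + 889.8 + 403.8 + 555.6 = 2668.8
4. 1.0(249) + 1.0(1483) + 0.75(951) = 249.0 + 1483.0 + 713.3 = 2445.3
5. 1.0(249) = 249.0
The largest value is 2668.8 plf from combination 3.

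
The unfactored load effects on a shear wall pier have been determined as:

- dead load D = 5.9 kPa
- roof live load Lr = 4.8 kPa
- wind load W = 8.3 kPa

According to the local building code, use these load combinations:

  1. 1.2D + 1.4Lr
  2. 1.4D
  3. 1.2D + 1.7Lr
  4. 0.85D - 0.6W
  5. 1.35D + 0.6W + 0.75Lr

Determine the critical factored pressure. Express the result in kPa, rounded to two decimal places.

16.55 kPa

1. 1.2(5.9) + 1.4(4.8) = 7.08 + 6.72 = 13.80
2. 1.4(5.9) = 8.26
3. 1.2(5.9) + 1.7(4.8) = 7.08 + 8.16 = 15.24
4. 0.85(5.9) - 0.6(8.3) = 5.02 - 4.98 = 0.04
5. 1.35(5.9) + 0.6(8.3) + 0.75(4.8) = 7.97 + 4.98 + 3.60 = 16.55
Maximum is from combination 5.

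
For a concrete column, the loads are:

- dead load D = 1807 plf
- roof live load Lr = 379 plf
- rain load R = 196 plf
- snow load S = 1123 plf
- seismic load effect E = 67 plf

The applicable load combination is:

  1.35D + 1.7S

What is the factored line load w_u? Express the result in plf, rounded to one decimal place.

1.35(1807) + 1.7(1123) = 2439.5 + 1909.1 = 4348.6
w_u = 4348.6 plf.

4348.6 plf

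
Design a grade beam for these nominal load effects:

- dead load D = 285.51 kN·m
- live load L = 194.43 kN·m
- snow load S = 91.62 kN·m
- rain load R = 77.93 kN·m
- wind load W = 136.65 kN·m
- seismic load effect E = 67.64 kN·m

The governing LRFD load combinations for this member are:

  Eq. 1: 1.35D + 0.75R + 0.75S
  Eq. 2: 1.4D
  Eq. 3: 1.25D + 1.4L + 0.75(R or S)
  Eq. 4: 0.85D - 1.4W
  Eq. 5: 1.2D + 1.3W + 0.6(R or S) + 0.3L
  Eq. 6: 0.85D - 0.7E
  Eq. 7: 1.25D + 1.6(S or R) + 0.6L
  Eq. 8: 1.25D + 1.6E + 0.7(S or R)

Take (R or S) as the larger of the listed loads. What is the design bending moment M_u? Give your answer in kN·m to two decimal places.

697.80 kN·m

(R or S) → S = 91.62 kN·m; (S or R) → S = 91.62 kN·m.
Eq. 1: 1.35(285.51) + 0.75(77.93) + 0.75(91.62) = 512.60
Eq. 2: 1.4(285.51) = 399.71
Eq. 3: 1.25(285.51) + 1.4(194.43) + 0.75(91.62) = 697.80
Eq. 4: 0.85(285.51) - 1.4(136.65) = 51.37
Eq. 5: 1.2(285.51) + 1.3(136.65) + 0.6(91.62) + 0.3(194.43) = 633.56
Eq. 6: 0.85(285.51) - 0.7(67.64) = 195.34
Eq. 7: 1.25(285.51) + 1.6(91.62) + 0.6(194.43) = 620.14
Eq. 8: 1.25(285.51) + 1.6(67.64) + 0.7(91.62) = 529.25
The controlling combination is 3, giving 697.80 kN·m.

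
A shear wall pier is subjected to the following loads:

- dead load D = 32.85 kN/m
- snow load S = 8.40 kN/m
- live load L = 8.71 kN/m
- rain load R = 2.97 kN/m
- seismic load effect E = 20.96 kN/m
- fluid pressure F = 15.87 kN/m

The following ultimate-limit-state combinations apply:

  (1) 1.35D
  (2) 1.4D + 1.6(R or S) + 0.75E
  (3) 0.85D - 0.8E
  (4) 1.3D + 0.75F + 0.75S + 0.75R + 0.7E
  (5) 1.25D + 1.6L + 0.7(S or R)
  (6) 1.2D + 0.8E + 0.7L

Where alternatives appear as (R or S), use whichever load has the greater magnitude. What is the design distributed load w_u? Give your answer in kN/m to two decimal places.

(R or S) → S = 8.40 kN/m; (S or R) → S = 8.40 kN/m.
(1) 1.35(32.85) = 44.35
(2) 1.4(32.85) + 1.6(8.40) + 0.75(20.96) = 45.99 + 13.44 + 15.72 = 75.15
(3) 0.85(32.85) - 0.8(20.96) = 27.92 - 16.77 = 11.15
(4) 1.3(32.85) + 0.75(15.87) + 0.75(8.40) + 0.75(2.97) + 0.7(20.96) = 42.71 + 11.90 + 6.30 + 2.23 + 14.67 = 77.81
(5) 1.25(32.85) + 1.6(8.71) + 0.7(8.40) = 41.06 + 13.94 + 5.88 = 60.88
(6) 1.2(32.85) + 0.8(20.96) + 0.7(8.71) = 39.42 + 16.77 + 6.10 = 62.29
Combination 4 governs: w_u = 77.81 kN/m.

77.81 kN/m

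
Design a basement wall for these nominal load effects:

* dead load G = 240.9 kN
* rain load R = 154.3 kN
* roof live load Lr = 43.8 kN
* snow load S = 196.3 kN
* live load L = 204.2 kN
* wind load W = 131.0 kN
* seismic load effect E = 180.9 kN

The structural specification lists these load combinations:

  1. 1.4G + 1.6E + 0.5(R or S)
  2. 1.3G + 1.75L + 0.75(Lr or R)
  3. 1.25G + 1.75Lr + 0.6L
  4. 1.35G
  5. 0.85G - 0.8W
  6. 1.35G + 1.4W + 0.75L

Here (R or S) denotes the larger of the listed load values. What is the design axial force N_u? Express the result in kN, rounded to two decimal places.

(R or S) → S = 196.3 kN; (Lr or R) → R = 154.3 kN.
1. 1.4(240.9) + 1.6(180.9) + 0.5(196.3) = 337.26 + 289.44 + 98.15 = 724.85
2. 1.3(240.9) + 1.75(204.2) + 0.75(154.3) = 313.17 + 357.35 + 115.73 = 786.25
3. 1.25(240.9) + 1.75(43.8) + 0.6(204.2) = 301.13 + 76.65 + 122.52 = 500.30
4. 1.35(240.9) = 325.22
5. 0.85(240.9) - 0.8(131.0) = 204.77 - 104.80 = 99.97
6. 1.35(240.9) + 1.4(131.0) + 0.75(204.2) = 325.22 + 183.40 + 153.15 = 661.77
Maximum is from combination 2.

786.25 kN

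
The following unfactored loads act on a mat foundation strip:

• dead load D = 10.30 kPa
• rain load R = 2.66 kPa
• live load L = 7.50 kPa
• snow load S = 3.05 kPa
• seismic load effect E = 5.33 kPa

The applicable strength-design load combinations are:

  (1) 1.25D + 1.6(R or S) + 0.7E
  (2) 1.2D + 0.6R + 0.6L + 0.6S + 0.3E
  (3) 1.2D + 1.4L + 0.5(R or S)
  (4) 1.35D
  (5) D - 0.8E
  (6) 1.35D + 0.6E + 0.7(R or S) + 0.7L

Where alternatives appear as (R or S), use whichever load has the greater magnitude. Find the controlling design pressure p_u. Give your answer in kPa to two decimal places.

(R or S) → S = 3.05 kPa.
(1) 1.25(10.30) + 1.6(3.05) + 0.7(5.33) = 12.88 + 4.88 + 3.73 = 21.49
(2) 1.2(10.30) + 0.6(2.66) + 0.6(7.50) + 0.6(3.05) + 0.3(5.33) = 12.36 + 1.60 + 4.50 + 1.83 + 1.60 = 21.89
(3) 1.2(10.30) + 1.4(7.50) + 0.5(3.05) = 12.36 + 10.50 + 1.53 = 24.39
(4) 1.35(10.30) = 13.91
(5) 1.0(10.30) - 0.8(5.33) = 10.30 - 4.26 = 6.04
(6) 1.35(10.30) + 0.6(5.33) + 0.7(3.05) + 0.7(7.50) = 24.49
The controlling combination is 6, giving 24.49 kPa.

24.49 kPa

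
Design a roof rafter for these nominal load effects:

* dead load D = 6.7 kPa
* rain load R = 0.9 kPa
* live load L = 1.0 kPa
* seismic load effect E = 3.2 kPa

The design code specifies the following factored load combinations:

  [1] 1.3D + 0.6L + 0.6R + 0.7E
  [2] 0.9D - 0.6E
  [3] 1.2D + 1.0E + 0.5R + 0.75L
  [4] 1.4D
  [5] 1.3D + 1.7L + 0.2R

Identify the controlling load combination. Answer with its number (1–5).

[1] 1.3(6.7) + 0.6(1.0) + 0.6(0.9) + 0.7(3.2) = 12.1
[2] 0.9(6.7) - 0.6(3.2) = 6.0 - 1.9 = 4.1
[3] 1.2(6.7) + 1.0(3.2) + 0.5(0.9) + 0.75(1.0) = 12.4
[4] 1.4(6.7) = 9.4
[5] 1.3(6.7) + 1.7(1.0) + 0.2(0.9) = 8.7 + 1.7 + 0.2 = 10.6
The largest value is 12.4 kPa from combination 3.

Combination 3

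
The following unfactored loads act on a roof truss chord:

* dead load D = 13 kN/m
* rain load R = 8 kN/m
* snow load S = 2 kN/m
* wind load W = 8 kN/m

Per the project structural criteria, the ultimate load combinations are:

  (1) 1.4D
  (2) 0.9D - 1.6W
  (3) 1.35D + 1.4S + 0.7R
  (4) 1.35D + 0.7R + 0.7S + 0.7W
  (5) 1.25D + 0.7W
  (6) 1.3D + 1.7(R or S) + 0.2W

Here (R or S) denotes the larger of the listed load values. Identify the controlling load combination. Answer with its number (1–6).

(R or S) → R = 8 kN/m.
(1) 1.4(13) = 18.20
(2) 0.9(13) - 1.6(8) = -1.10
(3) 1.35(13) + 1.4(2) + 0.7(8) = 25.95
(4) 1.35(13) + 0.7(8) + 0.7(2) + 0.7(8) = 30.15
(5) 1.25(13) + 0.7(8) = 21.85
(6) 1.3(13) + 1.7(8) + 0.2(8) = 32.10
The largest value is 32.10 kN/m from combination 6.

Combination 6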